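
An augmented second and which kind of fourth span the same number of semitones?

An augmented second spans 3 semitones.
A fourth spanning 3 semitones is doubly diminished (the perfect fourth is 5).

doubly diminished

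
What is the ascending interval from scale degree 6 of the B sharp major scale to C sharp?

diminished fourth

Scale degree 6 of B# major is G##.
G## up to C#: letters G→C make it a fourth; 4 semitones makes it diminished.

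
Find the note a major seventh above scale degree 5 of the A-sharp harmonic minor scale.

D##

Scale degree 5 of A# harmonic minor is E#.
A major seventh (11 semitones) above E# lands on the letter D, giving D##.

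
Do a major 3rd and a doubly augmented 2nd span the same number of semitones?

A major third spans 4 semitones; a doubly augmented second spans 4.
They are enharmonically equivalent.

Yes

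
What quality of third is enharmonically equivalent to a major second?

A major second spans 2 semitones.
A third spanning 2 semitones is diminished (the major third is 4).

diminished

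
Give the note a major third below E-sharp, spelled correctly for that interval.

C#

E down a major third is C, so the target letter is C.
From E#, a major third is 4 semitones down: C#.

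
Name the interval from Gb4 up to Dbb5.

diminished fifth

The letter names run G→D, a span of 4 letter steps, so the interval is some kind of fifth.
Gb to Dbb is 6 semitones. A perfect fifth is 7, so 6 makes it diminished.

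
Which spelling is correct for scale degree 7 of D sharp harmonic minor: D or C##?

Each scale degree takes a distinct letter name. Degree 7 of a scale on D must use the letter C.
C## and D are enharmonically the same pitch, but only C## uses the letter C, so it is the correct spelling here.

C##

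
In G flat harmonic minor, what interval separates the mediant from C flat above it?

The mediant of Gb harmonic minor is Bbb.
Bbb up to Cb: letters B→C make it a second; 2 semitones makes it major.

major second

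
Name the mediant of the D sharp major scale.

Degree 3 takes the letter 2 steps above D, which is F.
In major, degree 3 sits 4 semitones above the tonic. D# + 4 semitones is pitch class 7, spelled on F as F##.

F##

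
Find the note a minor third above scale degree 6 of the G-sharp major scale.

G#

Scale degree 6 of G# major is E#.
A minor third (3 semitones) above E# lands on the letter G, giving G#.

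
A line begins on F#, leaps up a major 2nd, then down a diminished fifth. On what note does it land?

C##

A major second up from F# is G# (letter G, 2 semitones up).
A diminished fifth down from G# is C## (letter C, 6 semitones down).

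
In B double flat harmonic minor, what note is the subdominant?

The Bbb harmonic minor scale runs Bbb Cb Dbb Ebb Fb Gbb Ab.
Degree 4 is Ebb.

Ebb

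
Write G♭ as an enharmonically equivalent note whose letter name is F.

Gb is pitch class 6. The letter F alone is pitch class 5.
To reach pitch class 6 from F requires an offset of +1 semitone, i.e. sharp: F#.

F#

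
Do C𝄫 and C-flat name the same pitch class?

Two spellings are enharmonically equivalent only if they share a pitch class.
Here Cbb → 10, Cb → 11; 10 ≠ 11, so they are not.

No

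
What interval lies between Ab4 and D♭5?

Counting letters A–B–C–D gives a fourth.
Ab→Db = 5 semitones, exactly the perfect fourth.

perfect fourth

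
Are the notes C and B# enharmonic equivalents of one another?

C = pitch class 0 and B# = pitch class 0 — the same pitch class, so they are enharmonic equivalents.

Yes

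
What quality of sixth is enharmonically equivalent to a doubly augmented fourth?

diminished

A doubly augmented fourth spans 7 semitones.
A sixth spanning 7 semitones is diminished (the major sixth is 9).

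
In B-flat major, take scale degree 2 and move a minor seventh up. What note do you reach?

Bb

Scale degree 2 of Bb major is C.
A minor seventh (10 semitones) above C lands on the letter B, giving Bb.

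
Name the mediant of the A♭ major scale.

The Ab major scale runs Ab Bb C Db Eb F G.
Degree 3 is C.

C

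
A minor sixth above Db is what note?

Bbb

D up a major sixth is B, so the target letter is B.
From Db, a minor sixth is 8 semitones up: Bbb.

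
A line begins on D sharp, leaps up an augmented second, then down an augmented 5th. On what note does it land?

A#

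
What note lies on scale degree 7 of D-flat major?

C

The Db major scale runs Db Eb F Gb Ab Bb C.
Degree 7 is C.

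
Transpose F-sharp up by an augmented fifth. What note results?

A fifth above F lands on the letter C.
An augmented fifth spans 8 semitones, so F# moves to pitch class 2. On the letter C that is C##.

C##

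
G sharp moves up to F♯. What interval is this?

minor seventh

The letter names run G→F, a span of 6 letter steps, so the interval is some kind of seventh.
G# to F# is 10 semitones. A major seventh is 11, so 10 makes it minor.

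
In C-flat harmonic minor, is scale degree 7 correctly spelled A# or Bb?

Each scale degree takes a distinct letter name. Degree 7 of a scale on C must use the letter B.
Bb and A# are enharmonically the same pitch, but only Bb uses the letter B, so it is the correct spelling here.

Bb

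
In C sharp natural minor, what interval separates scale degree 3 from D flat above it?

Scale degree 3 of C# natural minor is E.
E up to Db: letters E→D make it a seventh; 9 semitones makes it diminished.

diminished seventh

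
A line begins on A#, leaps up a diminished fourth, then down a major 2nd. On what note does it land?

A diminished fourth up from A# is D (letter D, 4 semitones up).
A major second down from D is C (letter C, 2 semitones down).

C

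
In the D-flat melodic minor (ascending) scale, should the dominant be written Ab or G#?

Ab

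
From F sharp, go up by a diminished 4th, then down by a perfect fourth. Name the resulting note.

F

A diminished fourth up from F# is Bb (letter B, 4 semitones up).
A perfect fourth down from Bb is F (letter F, 5 semitones down).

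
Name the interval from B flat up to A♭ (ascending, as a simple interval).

minor seventh

The letter names run B→A, a span of 6 letter steps, so the interval is some kind of seventh.
Bb to Ab is 10 semitones. A major seventh is 11, so 10 makes it minor.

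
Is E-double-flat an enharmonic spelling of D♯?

Ebb is pitch class 2; D# is pitch class 3.
The pitch classes differ (2 vs. 3), so they are not enharmonic equivalents.

No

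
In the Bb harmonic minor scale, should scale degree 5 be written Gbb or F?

F

Each scale degree takes a distinct letter name. Degree 5 of a scale on B must use the letter F.
F and Gbb are enharmonically the same pitch, but only F uses the letter F, so it is the correct spelling here.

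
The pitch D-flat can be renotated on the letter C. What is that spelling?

C#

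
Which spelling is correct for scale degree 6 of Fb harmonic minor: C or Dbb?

Dbb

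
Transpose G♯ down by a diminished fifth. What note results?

G down a perfect fifth is C, so the target letter is C.
From G#, a diminished fifth is 6 semitones down: C##.

C##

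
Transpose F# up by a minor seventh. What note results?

A seventh above F lands on the letter E.
A minor seventh spans 10 semitones, so F# moves to pitch class 4. On the letter E that is E.

E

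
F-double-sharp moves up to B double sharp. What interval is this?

augmented fourth

Counting letters F–G–A–B gives a fourth.
F##→B## = 6 semitones, 1 wider than the perfect fourth (5), so augmented.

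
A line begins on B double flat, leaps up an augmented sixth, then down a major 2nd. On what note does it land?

F

An augmented sixth up from Bbb is G (letter G, 10 semitones up).
A major second down from G is F (letter F, 2 semitones down).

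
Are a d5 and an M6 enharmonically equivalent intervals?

No

A diminished fifth spans 6 semitones; a major sixth spans 9.
The spans differ, so they are not enharmonic equivalents.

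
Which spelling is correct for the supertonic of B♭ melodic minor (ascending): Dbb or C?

Each scale degree takes a distinct letter name. Degree 2 of a scale on B must use the letter C.
C and Dbb are enharmonically the same pitch, but only C uses the letter C, so it is the correct spelling here.

C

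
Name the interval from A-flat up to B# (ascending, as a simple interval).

doubly augmented second

The letter names run A→B, a span of 1 letter step, so the interval is some kind of second.
Ab to B# is 4 semitones. A major second is 2, so 4 makes it doubly augmented.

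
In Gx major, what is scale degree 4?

Degree 4 takes the letter 3 steps above G, which is C.
In major, degree 4 sits 5 semitones above the tonic. G## + 5 semitones is pitch class 2, spelled on C as C##.

C##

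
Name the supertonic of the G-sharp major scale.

A#

The G# major scale runs G# A# B# C# D# E# F##.
Degree 2 is A#.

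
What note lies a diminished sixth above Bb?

B up a major sixth is G#, so the target letter is G.
From Bb, a diminished sixth is 7 semitones up: Gbb.

Gbb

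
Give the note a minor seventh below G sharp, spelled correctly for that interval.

A#

G down a major seventh is Ab, so the target letter is A.
From G#, a minor seventh is 10 semitones down: A#.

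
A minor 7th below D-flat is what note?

Eb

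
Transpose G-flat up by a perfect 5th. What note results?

A fifth above G lands on the letter D.
A perfect fifth spans 7 semitones, so Gb moves to pitch class 1. On the letter D that is Db.

Db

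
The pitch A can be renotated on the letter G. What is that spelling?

G##

Plain G sits 2 semitones below A, so on the letter G the same pitch needs a double sharp: G##.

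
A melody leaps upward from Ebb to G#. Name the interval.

doubly augmented third

Counting letters E–F–G gives a third.
Ebb→G# = 6 semitones, 2 wider than the major third (4), so doubly augmented.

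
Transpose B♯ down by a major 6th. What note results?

D#

A sixth below B lands on the letter D.
A major sixth spans 9 semitones, so B# moves to pitch class 3. On the letter D that is D#.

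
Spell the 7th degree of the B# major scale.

Degree 7 takes the letter 6 steps above B, which is A.
In major, degree 7 sits 11 semitones above the tonic. B# + 11 semitones is pitch class 11, spelled on A as A##.

A##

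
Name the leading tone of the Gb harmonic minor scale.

F

Degree 7 takes the letter 6 steps above G, which is F.
In harmonic minor, degree 7 sits 11 semitones above the tonic. Gb + 11 semitones is pitch class 5, spelled on F as F.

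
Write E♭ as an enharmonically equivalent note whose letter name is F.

Eb is pitch class 3. The letter F alone is pitch class 5.
To reach pitch class 3 from F requires an offset of -2 semitones, i.e. double flat: Fbb.

Fbb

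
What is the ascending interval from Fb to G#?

Counting letters F–G gives a second.
Fb→G# = 4 semitones, 2 wider than the major second (2), so doubly augmented.

doubly augmented second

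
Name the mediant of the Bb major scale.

D

Degree 3 takes the letter 2 steps above B, which is D.
In major, degree 3 sits 4 semitones above the tonic. Bb + 4 semitones is pitch class 2, spelled on D as D.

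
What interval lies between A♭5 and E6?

The letter names run A→E, a span of 4 letter steps, so the interval is some kind of fifth.
Ab to E is 8 semitones. A perfect fifth is 7, so 8 makes it augmented.

augmented fifth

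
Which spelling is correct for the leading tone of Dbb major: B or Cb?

Each scale degree takes a distinct letter name. Degree 7 of a scale on D must use the letter C.
Cb and B are enharmonically the same pitch, but only Cb uses the letter C, so it is the correct spelling here.

Cb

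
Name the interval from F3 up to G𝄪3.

doubly augmented second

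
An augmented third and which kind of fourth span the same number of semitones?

An augmented third spans 5 semitones.
A fourth spanning 5 semitones is perfect (the perfect fourth is 5).

perfect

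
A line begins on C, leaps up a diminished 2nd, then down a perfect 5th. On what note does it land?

Gbb

A diminished second up from C is Dbb (letter D, 0 semitones up).
A perfect fifth down from Dbb is Gbb (letter G, 7 semitones down).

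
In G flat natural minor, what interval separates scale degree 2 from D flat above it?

perfect fourth

Scale degree 2 of Gb natural minor is Ab.
Ab up to Db: letters A→D make it a fourth; 5 semitones makes it perfect.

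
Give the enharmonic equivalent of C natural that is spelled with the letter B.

B#

Plain B sits 1 semitone below C, so on the letter B the same pitch needs a sharp: B#.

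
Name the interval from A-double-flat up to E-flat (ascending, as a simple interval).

augmented fifth

The letter names run A→E, a span of 4 letter steps, so the interval is some kind of fifth.
Abb to Eb is 8 semitones. A perfect fifth is 7, so 8 makes it augmented.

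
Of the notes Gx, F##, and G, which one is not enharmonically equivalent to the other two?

G##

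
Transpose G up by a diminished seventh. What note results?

Fb

G up a major seventh is F#, so the target letter is F.
From G, a diminished seventh is 9 semitones up: Fb.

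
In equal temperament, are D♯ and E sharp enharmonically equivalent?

D# is pitch class 3; E# is pitch class 5.
The pitch classes differ (3 vs. 5), so they are not enharmonic equivalents.

No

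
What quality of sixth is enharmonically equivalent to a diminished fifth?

doubly diminished

A diminished fifth spans 6 semitones.
A sixth spanning 6 semitones is doubly diminished (the major sixth is 9).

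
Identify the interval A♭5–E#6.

doubly augmented fifth

Counting letters A–B–C–D–E gives a fifth.
Ab→E# = 9 semitones, 2 wider than the perfect fifth (7), so doubly augmented.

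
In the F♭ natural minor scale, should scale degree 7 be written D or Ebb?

Each scale degree takes a distinct letter name. Degree 7 of a scale on F must use the letter E.
Ebb and D are enharmonically the same pitch, but only Ebb uses the letter E, so it is the correct spelling here.

Ebb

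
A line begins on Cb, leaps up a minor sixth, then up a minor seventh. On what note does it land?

A minor sixth up from Cb is Abb (letter A, 8 semitones up).
A minor seventh up from Abb is Gbb (letter G, 10 semitones up).

Gbb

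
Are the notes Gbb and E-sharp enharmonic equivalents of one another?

Gbb is pitch class 5; E# is pitch class 5.
All spellings map to pitch class 5, so they are enharmonically equivalent.

Yes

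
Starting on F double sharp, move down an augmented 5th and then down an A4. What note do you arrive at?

F

An augmented fifth down from F## is B (letter B, 8 semitones down).
An augmented fourth down from B is F (letter F, 6 semitones down).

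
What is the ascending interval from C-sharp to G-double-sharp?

augmented fifth

Counting letters C–D–E–F–G gives a fifth.
C#→G## = 8 semitones, 1 wider than the perfect fifth (7), so augmented.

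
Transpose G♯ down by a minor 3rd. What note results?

E#

G down a major third is Eb, so the target letter is E.
From G#, a minor third is 3 semitones down: E#.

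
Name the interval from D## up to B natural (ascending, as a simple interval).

The letter names run D→B, a span of 5 letter steps, so the interval is some kind of sixth.
D## to B is 7 semitones. A major sixth is 9, so 7 makes it diminished.

diminished sixth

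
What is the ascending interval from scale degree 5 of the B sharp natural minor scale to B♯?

perfect fourth

Scale degree 5 of B# natural minor is F##.
F## up to B#: letters F→B make it a fourth; 5 semitones makes it perfect.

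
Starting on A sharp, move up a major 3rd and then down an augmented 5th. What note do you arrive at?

F#

A major third up from A# is C## (letter C, 4 semitones up).
An augmented fifth down from C## is F# (letter F, 8 semitones down).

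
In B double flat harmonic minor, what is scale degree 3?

Dbb

Degree 3 takes the letter 2 steps above B, which is D.
In harmonic minor, degree 3 sits 3 semitones above the tonic. Bbb + 3 semitones is pitch class 0, spelled on D as Dbb.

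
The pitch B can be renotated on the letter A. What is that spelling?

A##

Plain A sits 2 semitones below B, so on the letter A the same pitch needs a double sharp: A##.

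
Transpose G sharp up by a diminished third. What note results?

A third above G lands on the letter B.
A diminished third spans 2 semitones, so G# moves to pitch class 10. On the letter B that is Bb.

Bb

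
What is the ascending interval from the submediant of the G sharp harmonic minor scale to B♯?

augmented fifth

The submediant of G# harmonic minor is E.
E up to B#: letters E→B make it a fifth; 8 semitones makes it augmented.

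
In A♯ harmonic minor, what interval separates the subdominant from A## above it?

augmented fifth

The subdominant of A# harmonic minor is D#.
D# up to A##: letters D→A make it a fifth; 8 semitones makes it augmented.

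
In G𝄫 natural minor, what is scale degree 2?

Abb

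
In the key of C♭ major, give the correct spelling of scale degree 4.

Fb

The Cb major scale runs Cb Db Eb Fb Gb Ab Bb.
Degree 4 is Fb.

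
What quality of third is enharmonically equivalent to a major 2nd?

diminished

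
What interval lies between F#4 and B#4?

Counting letters F–G–A–B gives a fourth.
F#→B# = 6 semitones, 1 wider than the perfect fourth (5), so augmented.

augmented fourth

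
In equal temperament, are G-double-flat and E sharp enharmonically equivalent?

Gbb = pitch class 5 and E# = pitch class 5 — the same pitch class, so they are enharmonic equivalents.

Yes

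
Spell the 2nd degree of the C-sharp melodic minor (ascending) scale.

Degree 2 takes the letter 1 step above C, which is D.
In melodic minor (ascending), degree 2 sits 2 semitones above the tonic. C# + 2 semitones is pitch class 3, spelled on D as D#.

D#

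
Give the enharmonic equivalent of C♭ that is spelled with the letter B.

Cb is pitch class 11. The letter B alone is pitch class 11.
Pitch class 11 on B needs no accidental: B.

B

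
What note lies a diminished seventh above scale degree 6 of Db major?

Scale degree 6 of Db major is Bb.
A diminished seventh (9 semitones) above Bb lands on the letter A, giving Abb.

Abb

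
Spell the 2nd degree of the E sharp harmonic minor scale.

F##

The E# harmonic minor scale runs E# F## G# A# B# C# D##.
Degree 2 is F##.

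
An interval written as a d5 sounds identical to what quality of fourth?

A diminished fifth spans 6 semitones.
A fourth spanning 6 semitones is augmented (the perfect fourth is 5).

augmented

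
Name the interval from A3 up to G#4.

major seventh

The letter names run A→G, a span of 6 letter steps, so the interval is some kind of seventh.
A to G# is 11 semitones. A major seventh is 11, so 11 makes it major.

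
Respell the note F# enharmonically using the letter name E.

F# is pitch class 6. The letter E alone is pitch class 4.
To reach pitch class 6 from E requires an offset of +2 semitones, i.e. double sharp: E##.

E##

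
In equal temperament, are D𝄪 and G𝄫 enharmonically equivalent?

Two spellings are enharmonically equivalent only if they share a pitch class.
Here D## → 4, Gbb → 5; 4 ≠ 5, so they are not.

No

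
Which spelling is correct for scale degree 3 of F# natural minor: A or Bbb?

Each scale degree takes a distinct letter name. Degree 3 of a scale on F must use the letter A.
A and Bbb are enharmonically the same pitch, but only A uses the letter A, so it is the correct spelling here.

A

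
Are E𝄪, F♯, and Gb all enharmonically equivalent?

Yes

E## = pitch class 6 and F# = pitch class 6 and Gb = pitch class 6 — the same pitch class, so they are enharmonic equivalents.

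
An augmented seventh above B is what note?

A seventh above B lands on the letter A.
An augmented seventh spans 12 semitones, so B moves to pitch class 11. On the letter A that is A##.

A##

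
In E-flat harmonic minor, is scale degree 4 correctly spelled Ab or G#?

Ab

Each scale degree takes a distinct letter name. Degree 4 of a scale on E must use the letter A.
Ab and G# are enharmonically the same pitch, but only Ab uses the letter A, so it is the correct spelling here.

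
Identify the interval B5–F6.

Counting letters B–C–D–E–F gives a fifth.
B→F = 6 semitones, 1 narrower than the perfect fifth (7), so diminished.

diminished fifth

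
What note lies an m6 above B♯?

B up a major sixth is G#, so the target letter is G.
From B#, a minor sixth is 8 semitones up: G#.

G#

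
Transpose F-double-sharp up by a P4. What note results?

B#

F up a perfect fourth is Bb, so the target letter is B.
From F##, a perfect fourth is 5 semitones up: B#.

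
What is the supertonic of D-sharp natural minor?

E#

The D# natural minor scale runs D# E# F# G# A# B C#.
Degree 2 is E#.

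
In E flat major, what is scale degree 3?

The Eb major scale runs Eb F G Ab Bb C D.
Degree 3 is G.

G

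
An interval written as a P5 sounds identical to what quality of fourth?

doubly augmented

A perfect fifth spans 7 semitones.
A fourth spanning 7 semitones is doubly augmented (the perfect fourth is 5).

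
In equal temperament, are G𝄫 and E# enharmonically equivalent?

Gbb is pitch class 5; E# is pitch class 5.
All spellings map to pitch class 5, so they are enharmonically equivalent.

Yes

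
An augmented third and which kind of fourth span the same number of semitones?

An augmented third spans 5 semitones.
A fourth spanning 5 semitones is perfect (the perfect fourth is 5).

perfect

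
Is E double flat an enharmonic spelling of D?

Ebb is pitch class 2; D is pitch class 2.
All spellings map to pitch class 2, so they are enharmonically equivalent.

Yes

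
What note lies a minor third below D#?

B#

D down a major third is Bb, so the target letter is B.
From D#, a minor third is 3 semitones down: B#.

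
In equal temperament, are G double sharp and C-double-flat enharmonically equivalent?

G## is pitch class 9; Cbb is pitch class 10.
The pitch classes differ (9 vs. 10), so they are not enharmonic equivalents.

No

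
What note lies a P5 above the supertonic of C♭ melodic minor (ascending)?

Ab

The supertonic of Cb melodic minor (ascending) is Db.
A perfect fifth (7 semitones) above Db lands on the letter A, giving Ab.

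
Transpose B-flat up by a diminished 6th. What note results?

Gbb

B up a major sixth is G#, so the target letter is G.
From Bb, a diminished sixth is 7 semitones up: Gbb.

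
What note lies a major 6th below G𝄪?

G down a major sixth is Bb, so the target letter is B.
From G##, a major sixth is 9 semitones down: B#.

B#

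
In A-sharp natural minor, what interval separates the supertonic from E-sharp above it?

The supertonic of A# natural minor is B#.
B# up to E#: letters B→E make it a fourth; 5 semitones makes it perfect.

perfect fourth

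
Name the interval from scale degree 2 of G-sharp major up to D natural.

diminished fourth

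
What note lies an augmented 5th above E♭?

B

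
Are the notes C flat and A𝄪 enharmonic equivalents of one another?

Yes

Cb is pitch class 11; A## is pitch class 11.
All spellings map to pitch class 11, so they are enharmonically equivalent.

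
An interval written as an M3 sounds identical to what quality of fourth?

A major third spans 4 semitones.
A fourth spanning 4 semitones is diminished (the perfect fourth is 5).

diminished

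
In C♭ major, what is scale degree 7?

Bb

The Cb major scale runs Cb Db Eb Fb Gb Ab Bb.
Degree 7 is Bb.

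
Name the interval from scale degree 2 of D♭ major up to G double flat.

diminished third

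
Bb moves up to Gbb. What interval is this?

The letter names run B→G, a span of 5 letter steps, so the interval is some kind of sixth.
Bb to Gbb is 7 semitones. A major sixth is 9, so 7 makes it diminished.

diminished sixth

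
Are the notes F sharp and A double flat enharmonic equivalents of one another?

No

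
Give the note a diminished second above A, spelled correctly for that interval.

Bbb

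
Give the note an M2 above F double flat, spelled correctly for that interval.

A second above F lands on the letter G.
A major second spans 2 semitones, so Fbb moves to pitch class 5. On the letter G that is Gbb.

Gbb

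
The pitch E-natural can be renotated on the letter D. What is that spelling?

D##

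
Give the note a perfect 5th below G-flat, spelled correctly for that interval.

G down a perfect fifth is C, so the target letter is C.
From Gb, a perfect fifth is 7 semitones down: Cb.

Cb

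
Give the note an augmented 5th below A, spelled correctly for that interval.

A down a perfect fifth is D, so the target letter is D.
From A, an augmented fifth is 8 semitones down: Db.

Db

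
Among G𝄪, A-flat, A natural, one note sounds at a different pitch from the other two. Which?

Ab

In 12-tone equal temperament, enharmonic equivalents share a pitch class. G## is pitch class 9; Ab is pitch class 8; A is pitch class 9.
G## and A share pitch class 9, while Ab is pitch class 8.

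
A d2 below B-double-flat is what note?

A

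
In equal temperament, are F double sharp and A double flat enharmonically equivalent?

F## is pitch class 7; Abb is pitch class 7.
All spellings map to pitch class 7, so they are enharmonically equivalent.

Yes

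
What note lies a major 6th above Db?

D up a major sixth is B, so the target letter is B.
From Db, a major sixth is 9 semitones up: Bb.

Bb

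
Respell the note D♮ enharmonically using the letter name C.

Plain C sits 2 semitones below D, so on the letter C the same pitch needs a double sharp: C##.

C##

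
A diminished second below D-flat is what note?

A second below D lands on the letter C.
A diminished second spans 0 semitones, so Db moves to pitch class 1. On the letter C that is C#.

C#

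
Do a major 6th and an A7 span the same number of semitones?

A major sixth spans 9 semitones; an augmented seventh spans 12.
The spans differ, so they are not enharmonic equivalents.

No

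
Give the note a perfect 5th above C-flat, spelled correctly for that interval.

C up a perfect fifth is G, so the target letter is G.
From Cb, a perfect fifth is 7 semitones up: Gb.

Gb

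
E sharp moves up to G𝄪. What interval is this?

major third

Counting letters E–F–G gives a third.
E#→G## = 4 semitones, exactly the major third.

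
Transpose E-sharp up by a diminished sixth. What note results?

C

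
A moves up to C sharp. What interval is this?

major third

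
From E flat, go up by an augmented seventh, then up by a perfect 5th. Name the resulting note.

An augmented seventh up from Eb is D# (letter D, 12 semitones up).
A perfect fifth up from D# is A# (letter A, 7 semitones up).

A#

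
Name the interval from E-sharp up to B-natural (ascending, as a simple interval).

The letter names run E→B, a span of 4 letter steps, so the interval is some kind of fifth.
E# to B is 6 semitones. A perfect fifth is 7, so 6 makes it diminished.

diminished fifth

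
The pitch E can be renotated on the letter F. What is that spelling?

Plain F sits 1 semitone above E, so on the letter F the same pitch needs a flat: Fb.

Fb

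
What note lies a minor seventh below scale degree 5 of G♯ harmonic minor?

Scale degree 5 of G# harmonic minor is D#.
A minor seventh (10 semitones) below D# lands on the letter E, giving E#.

E#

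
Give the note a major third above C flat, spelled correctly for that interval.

A third above C lands on the letter E.
A major third spans 4 semitones, so Cb moves to pitch class 3. On the letter E that is Eb.

Eb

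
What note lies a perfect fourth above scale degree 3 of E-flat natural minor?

Scale degree 3 of Eb natural minor is Gb.
A perfect fourth (5 semitones) above Gb lands on the letter C, giving Cb.

Cb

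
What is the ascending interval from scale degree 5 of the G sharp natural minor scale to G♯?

perfect fourth

Scale degree 5 of G# natural minor is D#.
D# up to G#: letters D→G make it a fourth; 5 semitones makes it perfect.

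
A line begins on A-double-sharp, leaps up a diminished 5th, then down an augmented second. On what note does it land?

A diminished fifth up from A## is E# (letter E, 6 semitones up).
An augmented second down from E# is D (letter D, 3 semitones down).

D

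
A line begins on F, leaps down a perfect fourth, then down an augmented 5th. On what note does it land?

A perfect fourth down from F is C (letter C, 5 semitones down).
An augmented fifth down from C is Fb (letter F, 8 semitones down).

Fb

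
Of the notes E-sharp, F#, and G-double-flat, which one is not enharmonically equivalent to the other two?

In 12-tone equal temperament, enharmonic equivalents share a pitch class. E# is pitch class 5; F# is pitch class 6; Gbb is pitch class 5.
E# and Gbb share pitch class 5, while F# is pitch class 6.

F#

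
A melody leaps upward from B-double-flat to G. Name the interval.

Counting letters B–C–D–E–F–G gives a sixth.
Bbb→G = 10 semitones, 1 wider than the major sixth (9), so augmented.

augmented sixth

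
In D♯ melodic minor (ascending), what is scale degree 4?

Degree 4 takes the letter 3 steps above D, which is G.
In melodic minor (ascending), degree 4 sits 5 semitones above the tonic. D# + 5 semitones is pitch class 8, spelled on G as G#.

G#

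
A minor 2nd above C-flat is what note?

A second above C lands on the letter D.
A minor second spans 1 semitone, so Cb moves to pitch class 0. On the letter D that is Dbb.

Dbb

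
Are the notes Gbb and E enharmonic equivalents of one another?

Two spellings are enharmonically equivalent only if they share a pitch class.
Here Gbb → 5, E → 4; 4 ≠ 5, so they are not.

No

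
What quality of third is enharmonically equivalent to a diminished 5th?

A diminished fifth spans 6 semitones.
A third spanning 6 semitones is doubly augmented (the major third is 4).

doubly augmented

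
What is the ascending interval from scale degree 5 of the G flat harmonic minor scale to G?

augmented fourth

Scale degree 5 of Gb harmonic minor is Db.
Db up to G: letters D→G make it a fourth; 6 semitones makes it augmented.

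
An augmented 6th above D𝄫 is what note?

D up a major sixth is B, so the target letter is B.
From Dbb, an augmented sixth is 10 semitones up: Bb.

Bb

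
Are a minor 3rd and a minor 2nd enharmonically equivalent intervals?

No

A minor third spans 3 semitones; a minor second spans 1.
The spans differ, so they are not enharmonic equivalents.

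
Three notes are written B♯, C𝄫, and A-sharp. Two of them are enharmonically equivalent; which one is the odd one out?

B#

In 12-tone equal temperament, enharmonic equivalents share a pitch class. B# is pitch class 0; Cbb is pitch class 10; A# is pitch class 10.
Cbb and A# share pitch class 10, while B# is pitch class 0.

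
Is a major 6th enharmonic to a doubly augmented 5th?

Yes

A major sixth spans 9 semitones; a doubly augmented fifth spans 9.
They are enharmonically equivalent.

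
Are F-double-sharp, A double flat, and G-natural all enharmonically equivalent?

Yes

F## is pitch class 7; Abb is pitch class 7; G is pitch class 7.
All spellings map to pitch class 7, so they are enharmonically equivalent.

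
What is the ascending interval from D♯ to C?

diminished seventh

The letter names run D→C, a span of 6 letter steps, so the interval is some kind of seventh.
D# to C is 9 semitones. A major seventh is 11, so 9 makes it diminished.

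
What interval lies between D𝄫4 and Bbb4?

The letter names run D→B, a span of 5 letter steps, so the interval is some kind of sixth.
Dbb to Bbb is 9 semitones. A major sixth is 9, so 9 makes it major.

major sixth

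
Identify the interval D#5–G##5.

augmented fourth

Counting letters D–E–F–G gives a fourth.
D#→G## = 6 semitones, 1 wider than the perfect fourth (5), so augmented.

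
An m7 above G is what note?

F

G up a major seventh is F#, so the target letter is F.
From G, a minor seventh is 10 semitones up: F.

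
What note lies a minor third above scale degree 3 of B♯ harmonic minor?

Scale degree 3 of B# harmonic minor is D#.
A minor third (3 semitones) above D# lands on the letter F, giving F#.

F#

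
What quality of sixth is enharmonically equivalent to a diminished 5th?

doubly diminished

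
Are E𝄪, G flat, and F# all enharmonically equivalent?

E## = pitch class 6 and Gb = pitch class 6 and F# = pitch class 6 — the same pitch class, so they are enharmonic equivalents.

Yes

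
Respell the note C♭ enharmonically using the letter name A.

Plain A sits 2 semitones below Cb, so on the letter A the same pitch needs a double sharp: A##.

A##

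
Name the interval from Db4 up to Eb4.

major second

Counting letters D–E gives a second.
Db→Eb = 2 semitones, exactly the major second.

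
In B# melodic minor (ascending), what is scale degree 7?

A##

Degree 7 takes the letter 6 steps above B, which is A.
In melodic minor (ascending), degree 7 sits 11 semitones above the tonic. B# + 11 semitones is pitch class 11, spelled on A as A##.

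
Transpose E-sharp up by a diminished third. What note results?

G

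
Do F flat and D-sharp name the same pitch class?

No

Fb is pitch class 4; D# is pitch class 3.
The pitch classes differ (4 vs. 3), so they are not enharmonic equivalents.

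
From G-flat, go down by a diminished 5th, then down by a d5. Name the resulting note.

A diminished fifth down from Gb is C (letter C, 6 semitones down).
A diminished fifth down from C is F# (letter F, 6 semitones down).

F#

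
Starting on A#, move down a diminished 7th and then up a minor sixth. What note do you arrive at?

A diminished seventh down from A# is B## (letter B, 9 semitones down).
A minor sixth up from B## is G## (letter G, 8 semitones up).

G##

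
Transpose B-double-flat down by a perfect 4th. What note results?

B down a perfect fourth is F#, so the target letter is F.
From Bbb, a perfect fourth is 5 semitones down: Fb.

Fb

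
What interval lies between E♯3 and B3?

diminished fifth

Counting letters E–F–G–A–B gives a fifth.
E#→B = 6 semitones, 1 narrower than the perfect fifth (7), so diminished.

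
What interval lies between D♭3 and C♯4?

augmented seventh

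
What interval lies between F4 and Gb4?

minor second

Counting letters F–G gives a second.
F→Gb = 1 semitone, 1 narrower than the major second (2), so minor.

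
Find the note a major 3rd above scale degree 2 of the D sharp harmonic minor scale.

G##

Scale degree 2 of D# harmonic minor is E#.
A major third (4 semitones) above E# lands on the letter G, giving G##.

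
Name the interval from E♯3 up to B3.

The letter names run E→B, a span of 4 letter steps, so the interval is some kind of fifth.
E# to B is 6 semitones. A perfect fifth is 7, so 6 makes it diminished.

diminished fifth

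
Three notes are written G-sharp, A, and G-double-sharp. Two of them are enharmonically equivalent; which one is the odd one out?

G#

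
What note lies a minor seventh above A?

G

A seventh above A lands on the letter G.
A minor seventh spans 10 semitones, so A moves to pitch class 7. On the letter G that is G.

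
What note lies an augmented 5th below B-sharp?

E

B down a perfect fifth is E, so the target letter is E.
From B#, an augmented fifth is 8 semitones down: E.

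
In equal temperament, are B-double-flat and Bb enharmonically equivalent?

No

Two spellings are enharmonically equivalent only if they share a pitch class.
Here Bbb → 9, Bb → 10; 9 ≠ 10, so they are not.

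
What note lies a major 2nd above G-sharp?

A second above G lands on the letter A.
A major second spans 2 semitones, so G# moves to pitch class 10. On the letter A that is A#.

A#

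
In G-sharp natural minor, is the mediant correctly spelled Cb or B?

B

Each scale degree takes a distinct letter name. Degree 3 of a scale on G must use the letter B.
B and Cb are enharmonically the same pitch, but only B uses the letter B, so it is the correct spelling here.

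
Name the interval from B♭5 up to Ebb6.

The letter names run B→E, a span of 3 letter steps, so the interval is some kind of fourth.
Bb to Ebb is 4 semitones. A perfect fourth is 5, so 4 makes it diminished.

diminished fourth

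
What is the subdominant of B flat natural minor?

Eb

The Bb natural minor scale runs Bb C Db Eb F Gb Ab.
Degree 4 is Eb.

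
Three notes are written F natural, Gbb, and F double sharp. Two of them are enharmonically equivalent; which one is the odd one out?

In 12-tone equal temperament, enharmonic equivalents share a pitch class. F is pitch class 5; Gbb is pitch class 5; F## is pitch class 7.
F and Gbb share pitch class 5, while F## is pitch class 7.

F##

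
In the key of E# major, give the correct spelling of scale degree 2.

Degree 2 takes the letter 1 step above E, which is F.
In major, degree 2 sits 2 semitones above the tonic. E# + 2 semitones is pitch class 7, spelled on F as F##.

F##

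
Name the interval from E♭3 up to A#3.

doubly augmented fourth

Counting letters E–F–G–A gives a fourth.
Eb→A# = 7 semitones, 2 wider than the perfect fourth (5), so doubly augmented.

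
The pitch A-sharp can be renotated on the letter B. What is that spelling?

A# is pitch class 10. The letter B alone is pitch class 11.
To reach pitch class 10 from B requires an offset of -1 semitone, i.e. flat: Bb.

Bb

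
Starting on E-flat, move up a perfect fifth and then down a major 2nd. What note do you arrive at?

A perfect fifth up from Eb is Bb (letter B, 7 semitones up).
A major second down from Bb is Ab (letter A, 2 semitones down).

Ab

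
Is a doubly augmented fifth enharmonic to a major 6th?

Yes

A doubly augmented fifth spans 9 semitones; a major sixth spans 9.
They are enharmonically equivalent.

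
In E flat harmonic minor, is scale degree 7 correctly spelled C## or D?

Each scale degree takes a distinct letter name. Degree 7 of a scale on E must use the letter D.
D and C## are enharmonically the same pitch, but only D uses the letter D, so it is the correct spelling here.

D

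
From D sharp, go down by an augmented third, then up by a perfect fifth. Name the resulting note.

F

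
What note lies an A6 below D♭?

D down a major sixth is F, so the target letter is F.
From Db, an augmented sixth is 10 semitones down: Fbb.

Fbb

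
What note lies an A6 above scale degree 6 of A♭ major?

Scale degree 6 of Ab major is F.
An augmented sixth (10 semitones) above F lands on the letter D, giving D#.

D#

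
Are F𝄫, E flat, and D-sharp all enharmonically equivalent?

Fbb is pitch class 3; Eb is pitch class 3; D# is pitch class 3.
All spellings map to pitch class 3, so they are enharmonically equivalent.

Yes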